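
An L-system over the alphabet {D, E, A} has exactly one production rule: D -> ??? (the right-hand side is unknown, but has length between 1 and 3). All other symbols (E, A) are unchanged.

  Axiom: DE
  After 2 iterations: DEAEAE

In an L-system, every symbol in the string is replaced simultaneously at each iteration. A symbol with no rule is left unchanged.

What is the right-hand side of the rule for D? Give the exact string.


Answer: DEA

Derivation:
Trying D -> DEA:
  Step 0: DE
  Step 1: DEAE
  Step 2: DEAEAE
Matches the given result.


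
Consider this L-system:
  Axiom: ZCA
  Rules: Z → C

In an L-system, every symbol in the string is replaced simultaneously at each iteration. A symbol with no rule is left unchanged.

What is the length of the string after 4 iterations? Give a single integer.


Answer: 3

Derivation:
Step 0: length = 3
Step 1: length = 3
Step 2: length = 3
Step 3: length = 3
Step 4: length = 3


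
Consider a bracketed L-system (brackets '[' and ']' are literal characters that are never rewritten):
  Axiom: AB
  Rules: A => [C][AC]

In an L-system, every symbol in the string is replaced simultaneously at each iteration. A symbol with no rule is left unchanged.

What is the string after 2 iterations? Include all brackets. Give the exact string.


Answer: [C][[C][AC]C]B

Derivation:
Step 0: AB
Step 1: [C][AC]B
Step 2: [C][[C][AC]C]B


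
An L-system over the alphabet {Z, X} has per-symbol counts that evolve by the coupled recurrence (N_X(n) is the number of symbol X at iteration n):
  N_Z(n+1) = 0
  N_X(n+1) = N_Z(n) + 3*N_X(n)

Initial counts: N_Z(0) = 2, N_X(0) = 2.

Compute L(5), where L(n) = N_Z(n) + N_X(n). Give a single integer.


Step 0: N_Z=2, N_X=2, L=4
Step 1: N_Z=0, N_X=8, L=8
Step 2: N_Z=0, N_X=24, L=24
Step 3: N_Z=0, N_X=72, L=72
Step 4: N_Z=0, N_X=216, L=216
Step 5: N_Z=0, N_X=648, L=648

Answer: 648


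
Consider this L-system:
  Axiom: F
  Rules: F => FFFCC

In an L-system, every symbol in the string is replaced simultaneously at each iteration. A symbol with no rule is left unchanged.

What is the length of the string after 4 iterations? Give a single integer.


Answer: 161

Derivation:
Step 0: length = 1
Step 1: length = 5
Step 2: length = 17
Step 3: length = 53
Step 4: length = 161


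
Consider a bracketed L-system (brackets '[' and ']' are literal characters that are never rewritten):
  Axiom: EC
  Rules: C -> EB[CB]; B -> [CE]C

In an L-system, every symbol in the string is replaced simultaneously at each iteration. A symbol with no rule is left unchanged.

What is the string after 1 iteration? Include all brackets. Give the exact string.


Step 0: EC
Step 1: EEB[CB]

Answer: EEB[CB]


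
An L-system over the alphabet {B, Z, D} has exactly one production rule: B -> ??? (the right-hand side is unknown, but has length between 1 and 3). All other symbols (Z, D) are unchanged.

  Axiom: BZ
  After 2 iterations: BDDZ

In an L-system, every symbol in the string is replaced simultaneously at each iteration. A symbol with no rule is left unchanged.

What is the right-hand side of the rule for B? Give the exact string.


Trying B -> BD:
  Step 0: BZ
  Step 1: BDZ
  Step 2: BDDZ
Matches the given result.

Answer: BD


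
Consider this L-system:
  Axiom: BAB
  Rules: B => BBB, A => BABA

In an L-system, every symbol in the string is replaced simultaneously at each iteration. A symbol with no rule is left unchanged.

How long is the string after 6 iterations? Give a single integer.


Answer: 2852

Derivation:
Step 0: length = 3
Step 1: length = 10
Step 2: length = 32
Step 3: length = 100
Step 4: length = 308
Step 5: length = 940
Step 6: length = 2852


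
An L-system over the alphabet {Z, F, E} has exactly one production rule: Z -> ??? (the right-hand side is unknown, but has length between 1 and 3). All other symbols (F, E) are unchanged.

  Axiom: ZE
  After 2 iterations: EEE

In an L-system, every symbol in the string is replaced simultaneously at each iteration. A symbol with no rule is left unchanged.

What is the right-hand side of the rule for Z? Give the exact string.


Answer: EE

Derivation:
Trying Z -> EE:
  Step 0: ZE
  Step 1: EEE
  Step 2: EEE
Matches the given result.


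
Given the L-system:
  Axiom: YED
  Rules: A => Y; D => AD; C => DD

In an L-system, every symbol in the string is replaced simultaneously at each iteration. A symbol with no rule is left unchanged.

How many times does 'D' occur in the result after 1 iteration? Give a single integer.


Answer: 1

Derivation:
Step 0: YED  (1 'D')
Step 1: YEAD  (1 'D')


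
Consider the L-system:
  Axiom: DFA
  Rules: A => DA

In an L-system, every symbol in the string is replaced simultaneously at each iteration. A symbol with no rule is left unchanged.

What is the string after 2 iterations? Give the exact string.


Step 0: DFA
Step 1: DFDA
Step 2: DFDDA

Answer: DFDDA


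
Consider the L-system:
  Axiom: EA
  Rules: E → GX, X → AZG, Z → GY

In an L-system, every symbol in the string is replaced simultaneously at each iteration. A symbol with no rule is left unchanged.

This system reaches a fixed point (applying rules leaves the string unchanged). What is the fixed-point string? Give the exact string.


Answer: GAGYGA

Derivation:
Step 0: EA
Step 1: GXA
Step 2: GAZGA
Step 3: GAGYGA
Step 4: GAGYGA  (unchanged — fixed point at step 3)


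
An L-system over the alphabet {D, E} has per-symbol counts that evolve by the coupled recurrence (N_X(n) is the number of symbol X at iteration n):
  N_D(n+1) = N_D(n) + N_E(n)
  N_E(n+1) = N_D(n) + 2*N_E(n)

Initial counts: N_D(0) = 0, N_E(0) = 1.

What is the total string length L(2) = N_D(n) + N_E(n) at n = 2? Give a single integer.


Step 0: N_D=0, N_E=1, L=1
Step 1: N_D=1, N_E=2, L=3
Step 2: N_D=3, N_E=5, L=8

Answer: 8


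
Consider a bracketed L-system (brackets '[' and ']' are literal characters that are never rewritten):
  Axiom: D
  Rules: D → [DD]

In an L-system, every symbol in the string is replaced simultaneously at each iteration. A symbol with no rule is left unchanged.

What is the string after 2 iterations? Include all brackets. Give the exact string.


Step 0: D
Step 1: [DD]
Step 2: [[DD][DD]]

Answer: [[DD][DD]]


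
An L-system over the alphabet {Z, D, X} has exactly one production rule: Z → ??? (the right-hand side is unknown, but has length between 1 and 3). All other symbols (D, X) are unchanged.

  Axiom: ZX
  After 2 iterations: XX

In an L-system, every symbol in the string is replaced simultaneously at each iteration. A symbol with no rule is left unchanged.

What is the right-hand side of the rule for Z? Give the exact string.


Answer: X

Derivation:
Trying Z → X:
  Step 0: ZX
  Step 1: XX
  Step 2: XX
Matches the given result.


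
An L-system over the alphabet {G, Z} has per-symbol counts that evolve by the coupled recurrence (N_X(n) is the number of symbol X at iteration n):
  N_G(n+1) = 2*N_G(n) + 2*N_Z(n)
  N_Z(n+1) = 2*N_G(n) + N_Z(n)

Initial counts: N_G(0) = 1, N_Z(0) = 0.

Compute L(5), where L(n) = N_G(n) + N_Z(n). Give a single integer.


Step 0: N_G=1, N_Z=0, L=1
Step 1: N_G=2, N_Z=2, L=4
Step 2: N_G=8, N_Z=6, L=14
Step 3: N_G=28, N_Z=22, L=50
Step 4: N_G=100, N_Z=78, L=178
Step 5: N_G=356, N_Z=278, L=634

Answer: 634


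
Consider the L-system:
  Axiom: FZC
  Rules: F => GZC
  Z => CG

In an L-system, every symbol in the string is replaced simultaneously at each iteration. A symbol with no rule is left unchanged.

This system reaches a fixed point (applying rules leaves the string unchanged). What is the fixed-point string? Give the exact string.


Step 0: FZC
Step 1: GZCCGC
Step 2: GCGCCGC
Step 3: GCGCCGC  (unchanged — fixed point at step 2)

Answer: GCGCCGC


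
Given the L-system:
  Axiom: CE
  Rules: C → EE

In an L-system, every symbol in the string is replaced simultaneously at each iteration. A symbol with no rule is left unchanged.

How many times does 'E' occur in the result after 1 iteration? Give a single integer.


Step 0: CE  (1 'E')
Step 1: EEE  (3 'E')

Answer: 3


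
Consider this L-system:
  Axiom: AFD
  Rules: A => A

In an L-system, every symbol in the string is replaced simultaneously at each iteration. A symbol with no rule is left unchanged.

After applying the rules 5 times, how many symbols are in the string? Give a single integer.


Answer: 3

Derivation:
Step 0: length = 3
Step 1: length = 3
Step 2: length = 3
Step 3: length = 3
Step 4: length = 3
Step 5: length = 3


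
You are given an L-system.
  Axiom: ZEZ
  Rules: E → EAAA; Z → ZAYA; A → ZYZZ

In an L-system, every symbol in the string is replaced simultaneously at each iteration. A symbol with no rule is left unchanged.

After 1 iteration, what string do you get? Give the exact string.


Answer: ZAYAEAAAZAYA

Derivation:
Step 0: ZEZ
Step 1: ZAYAEAAAZAYA


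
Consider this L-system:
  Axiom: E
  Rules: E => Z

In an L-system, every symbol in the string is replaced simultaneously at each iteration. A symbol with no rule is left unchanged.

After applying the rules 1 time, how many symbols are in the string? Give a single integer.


Answer: 1

Derivation:
Step 0: length = 1
Step 1: length = 1


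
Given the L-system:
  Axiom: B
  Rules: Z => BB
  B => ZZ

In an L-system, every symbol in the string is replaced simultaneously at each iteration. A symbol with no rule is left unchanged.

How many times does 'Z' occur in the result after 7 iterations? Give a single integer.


Answer: 128

Derivation:
Step 0: B  (0 'Z')
Step 1: ZZ  (2 'Z')
Step 2: BBBB  (0 'Z')
Step 3: ZZZZZZZZ  (8 'Z')
Step 4: BBBBBBBBBBBBBBBB  (0 'Z')
Step 5: ZZZZZZZZZZZZZZZZZZZZZZZZZZZZZZZZ  (32 'Z')
Step 6: BBBBBBBBBBBBBBBBBBBBBBBBBBBBBBBBBBBBBBBBBBBBBBBBBBBBBBBBBBBBBBBB  (0 'Z')
Step 7: ZZZZZZZZZZZZZZZZZZZZZZZZZZZZZZZZZZZZZZZZZZZZZZZZZZZZZZZZZZZZZZZZZZZZZZZZZZZZZZZZZZZZZZZZZZZZZZZZZZZZZZZZZZZZZZZZZZZZZZZZZZZZZZZZ  (128 'Z')


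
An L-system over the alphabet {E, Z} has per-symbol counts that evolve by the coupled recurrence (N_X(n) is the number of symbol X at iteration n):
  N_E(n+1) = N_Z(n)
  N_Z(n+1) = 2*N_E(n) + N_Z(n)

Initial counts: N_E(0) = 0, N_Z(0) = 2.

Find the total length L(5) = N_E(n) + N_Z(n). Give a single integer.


Step 0: N_E=0, N_Z=2, L=2
Step 1: N_E=2, N_Z=2, L=4
Step 2: N_E=2, N_Z=6, L=8
Step 3: N_E=6, N_Z=10, L=16
Step 4: N_E=10, N_Z=22, L=32
Step 5: N_E=22, N_Z=42, L=64

Answer: 64


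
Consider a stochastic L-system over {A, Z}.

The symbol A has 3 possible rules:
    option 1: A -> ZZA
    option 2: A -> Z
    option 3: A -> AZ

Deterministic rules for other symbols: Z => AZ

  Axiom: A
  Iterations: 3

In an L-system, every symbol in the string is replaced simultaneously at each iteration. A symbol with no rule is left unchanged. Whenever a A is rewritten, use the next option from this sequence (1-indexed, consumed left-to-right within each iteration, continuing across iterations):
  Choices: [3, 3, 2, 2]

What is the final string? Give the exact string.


Answer: ZAZZAZ

Derivation:
Step 0: A
Step 1: AZ  (used choices [3])
Step 2: AZAZ  (used choices [3])
Step 3: ZAZZAZ  (used choices [2, 2])


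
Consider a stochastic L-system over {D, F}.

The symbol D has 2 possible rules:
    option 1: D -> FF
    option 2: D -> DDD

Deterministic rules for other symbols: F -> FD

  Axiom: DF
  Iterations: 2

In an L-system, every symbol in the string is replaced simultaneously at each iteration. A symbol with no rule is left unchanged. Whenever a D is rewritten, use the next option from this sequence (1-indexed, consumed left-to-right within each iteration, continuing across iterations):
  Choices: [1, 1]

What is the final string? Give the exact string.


Answer: FDFDFDFF

Derivation:
Step 0: DF
Step 1: FFFD  (used choices [1])
Step 2: FDFDFDFF  (used choices [1])


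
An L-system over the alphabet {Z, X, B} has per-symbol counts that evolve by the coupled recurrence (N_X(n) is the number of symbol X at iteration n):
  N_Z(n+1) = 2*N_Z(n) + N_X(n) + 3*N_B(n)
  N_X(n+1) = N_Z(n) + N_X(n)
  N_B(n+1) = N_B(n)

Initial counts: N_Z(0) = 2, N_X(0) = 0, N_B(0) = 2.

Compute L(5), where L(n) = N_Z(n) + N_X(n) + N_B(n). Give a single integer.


Step 0: N_Z=2, N_X=0, N_B=2, L=4
Step 1: N_Z=10, N_X=2, N_B=2, L=14
Step 2: N_Z=28, N_X=12, N_B=2, L=42
Step 3: N_Z=74, N_X=40, N_B=2, L=116
Step 4: N_Z=194, N_X=114, N_B=2, L=310
Step 5: N_Z=508, N_X=308, N_B=2, L=818

Answer: 818


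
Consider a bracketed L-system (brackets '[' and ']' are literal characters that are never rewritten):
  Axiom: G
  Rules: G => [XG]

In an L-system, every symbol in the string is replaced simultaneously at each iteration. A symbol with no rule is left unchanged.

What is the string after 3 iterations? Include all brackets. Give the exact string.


Step 0: G
Step 1: [XG]
Step 2: [X[XG]]
Step 3: [X[X[XG]]]

Answer: [X[X[XG]]]


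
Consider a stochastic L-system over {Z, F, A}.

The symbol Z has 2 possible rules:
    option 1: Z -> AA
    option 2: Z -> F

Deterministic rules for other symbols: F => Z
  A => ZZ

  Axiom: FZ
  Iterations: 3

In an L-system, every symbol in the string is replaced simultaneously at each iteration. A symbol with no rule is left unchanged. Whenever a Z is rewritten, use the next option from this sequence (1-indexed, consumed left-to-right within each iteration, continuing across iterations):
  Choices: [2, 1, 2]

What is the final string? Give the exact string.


Step 0: FZ
Step 1: ZF  (used choices [2])
Step 2: AAZ  (used choices [1])
Step 3: ZZZZF  (used choices [2])

Answer: ZZZZF


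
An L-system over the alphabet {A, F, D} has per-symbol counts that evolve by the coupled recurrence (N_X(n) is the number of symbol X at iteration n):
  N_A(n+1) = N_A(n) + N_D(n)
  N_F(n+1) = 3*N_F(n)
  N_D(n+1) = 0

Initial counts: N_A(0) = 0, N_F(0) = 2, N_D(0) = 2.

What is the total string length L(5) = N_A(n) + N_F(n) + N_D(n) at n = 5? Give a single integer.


Answer: 488

Derivation:
Step 0: N_A=0, N_F=2, N_D=2, L=4
Step 1: N_A=2, N_F=6, N_D=0, L=8
Step 2: N_A=2, N_F=18, N_D=0, L=20
Step 3: N_A=2, N_F=54, N_D=0, L=56
Step 4: N_A=2, N_F=162, N_D=0, L=164
Step 5: N_A=2, N_F=486, N_D=0, L=488


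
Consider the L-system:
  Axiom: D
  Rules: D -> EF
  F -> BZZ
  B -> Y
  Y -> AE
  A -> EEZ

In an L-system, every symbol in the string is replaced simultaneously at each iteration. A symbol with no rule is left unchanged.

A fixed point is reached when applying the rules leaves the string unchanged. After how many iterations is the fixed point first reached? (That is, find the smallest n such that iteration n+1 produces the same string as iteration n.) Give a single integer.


Answer: 5

Derivation:
Step 0: D
Step 1: EF
Step 2: EBZZ
Step 3: EYZZ
Step 4: EAEZZ
Step 5: EEEZEZZ
Step 6: EEEZEZZ  (unchanged — fixed point at step 5)


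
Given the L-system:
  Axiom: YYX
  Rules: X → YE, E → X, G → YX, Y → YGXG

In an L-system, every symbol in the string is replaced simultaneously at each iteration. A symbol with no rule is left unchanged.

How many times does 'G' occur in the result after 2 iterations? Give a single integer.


Step 0: YYX  (0 'G')
Step 1: YGXGYGXGYE  (4 'G')
Step 2: YGXGYXYEYXYGXGYXYEYXYGXGX  (6 'G')

Answer: 6


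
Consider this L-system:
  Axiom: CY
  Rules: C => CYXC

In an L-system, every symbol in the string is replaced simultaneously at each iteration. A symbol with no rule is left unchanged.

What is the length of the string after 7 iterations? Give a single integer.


Step 0: length = 2
Step 1: length = 5
Step 2: length = 11
Step 3: length = 23
Step 4: length = 47
Step 5: length = 95
Step 6: length = 191
Step 7: length = 383

Answer: 383


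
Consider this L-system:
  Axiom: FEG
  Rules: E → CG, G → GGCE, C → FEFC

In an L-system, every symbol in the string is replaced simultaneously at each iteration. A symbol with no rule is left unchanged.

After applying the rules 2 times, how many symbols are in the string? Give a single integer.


Step 0: length = 3
Step 1: length = 7
Step 2: length = 23

Answer: 23


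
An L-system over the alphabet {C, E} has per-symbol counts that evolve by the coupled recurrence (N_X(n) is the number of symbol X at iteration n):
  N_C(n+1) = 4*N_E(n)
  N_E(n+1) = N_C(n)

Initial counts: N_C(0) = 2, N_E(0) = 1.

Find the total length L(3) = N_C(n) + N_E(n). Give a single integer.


Step 0: N_C=2, N_E=1, L=3
Step 1: N_C=4, N_E=2, L=6
Step 2: N_C=8, N_E=4, L=12
Step 3: N_C=16, N_E=8, L=24

Answer: 24


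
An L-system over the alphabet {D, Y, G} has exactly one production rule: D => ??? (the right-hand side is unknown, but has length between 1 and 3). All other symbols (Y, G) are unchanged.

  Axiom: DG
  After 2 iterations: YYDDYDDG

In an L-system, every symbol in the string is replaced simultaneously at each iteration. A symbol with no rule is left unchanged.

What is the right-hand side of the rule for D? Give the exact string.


Answer: YDD

Derivation:
Trying D => YDD:
  Step 0: DG
  Step 1: YDDG
  Step 2: YYDDYDDG
Matches the given result.


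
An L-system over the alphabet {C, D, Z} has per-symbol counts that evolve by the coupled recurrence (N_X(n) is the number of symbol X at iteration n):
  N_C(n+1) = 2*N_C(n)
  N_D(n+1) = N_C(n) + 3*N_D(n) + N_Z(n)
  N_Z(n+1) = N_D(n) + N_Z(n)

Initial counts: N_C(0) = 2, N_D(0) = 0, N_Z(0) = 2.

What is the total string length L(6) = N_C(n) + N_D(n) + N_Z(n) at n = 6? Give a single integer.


Answer: 4288

Derivation:
Step 0: N_C=2, N_D=0, N_Z=2, L=4
Step 1: N_C=4, N_D=4, N_Z=2, L=10
Step 2: N_C=8, N_D=18, N_Z=6, L=32
Step 3: N_C=16, N_D=68, N_Z=24, L=108
Step 4: N_C=32, N_D=244, N_Z=92, L=368
Step 5: N_C=64, N_D=856, N_Z=336, L=1256
Step 6: N_C=128, N_D=2968, N_Z=1192, L=4288


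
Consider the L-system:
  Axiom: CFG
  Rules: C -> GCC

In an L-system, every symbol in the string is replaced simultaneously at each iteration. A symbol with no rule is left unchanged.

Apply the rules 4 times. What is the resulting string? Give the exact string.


Answer: GGGGCCGCCGGCCGCCGGGCCGCCGGCCGCCFG

Derivation:
Step 0: CFG
Step 1: GCCFG
Step 2: GGCCGCCFG
Step 3: GGGCCGCCGGCCGCCFG
Step 4: GGGGCCGCCGGCCGCCGGGCCGCCGGCCGCCFG


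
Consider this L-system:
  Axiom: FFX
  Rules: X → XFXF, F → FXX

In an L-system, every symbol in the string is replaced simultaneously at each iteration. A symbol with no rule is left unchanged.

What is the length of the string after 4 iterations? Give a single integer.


Answer: 456

Derivation:
Step 0: length = 3
Step 1: length = 10
Step 2: length = 36
Step 3: length = 128
Step 4: length = 456


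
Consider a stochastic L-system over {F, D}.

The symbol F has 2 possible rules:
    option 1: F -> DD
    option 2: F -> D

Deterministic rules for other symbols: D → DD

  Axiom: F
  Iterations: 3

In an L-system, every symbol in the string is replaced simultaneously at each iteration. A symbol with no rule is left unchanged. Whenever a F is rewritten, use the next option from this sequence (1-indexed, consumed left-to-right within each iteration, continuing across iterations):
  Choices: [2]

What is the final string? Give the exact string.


Answer: DDDD

Derivation:
Step 0: F
Step 1: D  (used choices [2])
Step 2: DD  (used choices [])
Step 3: DDDD  (used choices [])


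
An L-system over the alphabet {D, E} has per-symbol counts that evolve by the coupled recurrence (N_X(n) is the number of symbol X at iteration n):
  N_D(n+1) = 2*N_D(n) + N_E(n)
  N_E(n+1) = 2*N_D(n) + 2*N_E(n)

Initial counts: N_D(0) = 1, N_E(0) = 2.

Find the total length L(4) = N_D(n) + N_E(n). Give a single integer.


Step 0: N_D=1, N_E=2, L=3
Step 1: N_D=4, N_E=6, L=10
Step 2: N_D=14, N_E=20, L=34
Step 3: N_D=48, N_E=68, L=116
Step 4: N_D=164, N_E=232, L=396

Answer: 396


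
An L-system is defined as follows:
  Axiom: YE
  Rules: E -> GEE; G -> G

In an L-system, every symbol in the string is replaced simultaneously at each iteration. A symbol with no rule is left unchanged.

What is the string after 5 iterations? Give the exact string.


Step 0: YE
Step 1: YGEE
Step 2: YGGEEGEE
Step 3: YGGGEEGEEGGEEGEE
Step 4: YGGGGEEGEEGGEEGEEGGGEEGEEGGEEGEE
Step 5: YGGGGGEEGEEGGEEGEEGGGEEGEEGGEEGEEGGGGEEGEEGGEEGEEGGGEEGEEGGEEGEE

Answer: YGGGGGEEGEEGGEEGEEGGGEEGEEGGEEGEEGGGGEEGEEGGEEGEEGGGEEGEEGGEEGEE


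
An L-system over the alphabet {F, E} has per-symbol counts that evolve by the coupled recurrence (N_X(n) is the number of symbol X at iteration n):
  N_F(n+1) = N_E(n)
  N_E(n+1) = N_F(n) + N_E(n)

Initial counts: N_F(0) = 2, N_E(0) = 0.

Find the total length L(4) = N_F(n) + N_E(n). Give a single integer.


Answer: 10

Derivation:
Step 0: N_F=2, N_E=0, L=2
Step 1: N_F=0, N_E=2, L=2
Step 2: N_F=2, N_E=2, L=4
Step 3: N_F=2, N_E=4, L=6
Step 4: N_F=4, N_E=6, L=10


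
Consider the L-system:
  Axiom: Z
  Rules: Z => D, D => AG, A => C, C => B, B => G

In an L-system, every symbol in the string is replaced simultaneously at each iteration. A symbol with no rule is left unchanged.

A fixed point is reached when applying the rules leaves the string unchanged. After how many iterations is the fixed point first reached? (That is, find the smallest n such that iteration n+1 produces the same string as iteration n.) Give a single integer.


Answer: 5

Derivation:
Step 0: Z
Step 1: D
Step 2: AG
Step 3: CG
Step 4: BG
Step 5: GG
Step 6: GG  (unchanged — fixed point at step 5)


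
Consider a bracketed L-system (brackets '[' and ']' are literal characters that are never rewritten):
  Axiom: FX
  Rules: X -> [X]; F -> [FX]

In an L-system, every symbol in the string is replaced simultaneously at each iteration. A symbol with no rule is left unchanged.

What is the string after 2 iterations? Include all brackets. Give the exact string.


Step 0: FX
Step 1: [FX][X]
Step 2: [[FX][X]][[X]]

Answer: [[FX][X]][[X]]


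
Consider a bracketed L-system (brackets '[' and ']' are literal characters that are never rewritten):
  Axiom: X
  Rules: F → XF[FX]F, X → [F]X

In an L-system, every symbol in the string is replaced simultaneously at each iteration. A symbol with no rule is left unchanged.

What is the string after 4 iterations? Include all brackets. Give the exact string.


Answer: [[XF[FX]F][F]X[F]XXF[FX]F[XF[FX]F[F]X]XF[FX]F[[F]XXF[FX]F[XF[FX]F[F]X]XF[FX]F[XF[FX]F][F]X][F]XXF[FX]F[XF[FX]F[F]X]XF[FX]F][[F]XXF[FX]F[XF[FX]F[F]X]XF[FX]F][XF[FX]F][F]X

Derivation:
Step 0: X
Step 1: [F]X
Step 2: [XF[FX]F][F]X
Step 3: [[F]XXF[FX]F[XF[FX]F[F]X]XF[FX]F][XF[FX]F][F]X
Step 4: [[XF[FX]F][F]X[F]XXF[FX]F[XF[FX]F[F]X]XF[FX]F[[F]XXF[FX]F[XF[FX]F[F]X]XF[FX]F[XF[FX]F][F]X][F]XXF[FX]F[XF[FX]F[F]X]XF[FX]F][[F]XXF[FX]F[XF[FX]F[F]X]XF[FX]F][XF[FX]F][F]X


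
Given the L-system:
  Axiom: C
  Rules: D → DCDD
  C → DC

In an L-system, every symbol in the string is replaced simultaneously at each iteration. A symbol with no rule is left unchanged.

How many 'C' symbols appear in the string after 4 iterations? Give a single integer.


Answer: 20

Derivation:
Step 0: C  (1 'C')
Step 1: DC  (1 'C')
Step 2: DCDDDC  (2 'C')
Step 3: DCDDDCDCDDDCDDDCDDDC  (6 'C')
Step 4: DCDDDCDCDDDCDDDCDDDCDCDDDCDCDDDCDDDCDDDCDCDDDCDDDCDDDCDCDDDCDDDCDDDC  (20 'C')


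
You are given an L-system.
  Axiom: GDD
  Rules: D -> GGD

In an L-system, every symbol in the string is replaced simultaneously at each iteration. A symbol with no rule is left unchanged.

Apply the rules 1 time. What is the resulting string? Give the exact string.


Step 0: GDD
Step 1: GGGDGGD

Answer: GGGDGGD


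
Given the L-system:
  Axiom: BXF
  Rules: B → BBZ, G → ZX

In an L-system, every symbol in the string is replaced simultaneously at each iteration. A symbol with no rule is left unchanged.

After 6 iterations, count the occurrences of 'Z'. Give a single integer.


Step 0: BXF  (0 'Z')
Step 1: BBZXF  (1 'Z')
Step 2: BBZBBZZXF  (3 'Z')
Step 3: BBZBBZZBBZBBZZZXF  (7 'Z')
Step 4: BBZBBZZBBZBBZZZBBZBBZZBBZBBZZZZXF  (15 'Z')
Step 5: BBZBBZZBBZBBZZZBBZBBZZBBZBBZZZZBBZBBZZBBZBBZZZBBZBBZZBBZBBZZZZZXF  (31 'Z')
Step 6: BBZBBZZBBZBBZZZBBZBBZZBBZBBZZZZBBZBBZZBBZBBZZZBBZBBZZBBZBBZZZZZBBZBBZZBBZBBZZZBBZBBZZBBZBBZZZZBBZBBZZBBZBBZZZBBZBBZZBBZBBZZZZZZXF  (63 'Z')

Answer: 63


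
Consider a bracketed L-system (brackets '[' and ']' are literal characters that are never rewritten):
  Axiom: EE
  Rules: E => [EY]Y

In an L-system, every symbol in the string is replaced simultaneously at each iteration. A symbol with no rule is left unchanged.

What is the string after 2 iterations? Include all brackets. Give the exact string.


Answer: [[EY]YY]Y[[EY]YY]Y

Derivation:
Step 0: EE
Step 1: [EY]Y[EY]Y
Step 2: [[EY]YY]Y[[EY]YY]Y


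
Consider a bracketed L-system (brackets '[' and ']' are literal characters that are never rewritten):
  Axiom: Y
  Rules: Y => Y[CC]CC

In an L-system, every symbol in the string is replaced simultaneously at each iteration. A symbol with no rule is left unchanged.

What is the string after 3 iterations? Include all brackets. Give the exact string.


Step 0: Y
Step 1: Y[CC]CC
Step 2: Y[CC]CC[CC]CC
Step 3: Y[CC]CC[CC]CC[CC]CC

Answer: Y[CC]CC[CC]CC[CC]CC


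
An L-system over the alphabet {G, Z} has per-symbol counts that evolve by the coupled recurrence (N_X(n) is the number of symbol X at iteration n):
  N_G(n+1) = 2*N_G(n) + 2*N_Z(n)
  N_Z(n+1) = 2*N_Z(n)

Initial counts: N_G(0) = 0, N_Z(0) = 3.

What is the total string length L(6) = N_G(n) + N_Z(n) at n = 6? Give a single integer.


Step 0: N_G=0, N_Z=3, L=3
Step 1: N_G=6, N_Z=6, L=12
Step 2: N_G=24, N_Z=12, L=36
Step 3: N_G=72, N_Z=24, L=96
Step 4: N_G=192, N_Z=48, L=240
Step 5: N_G=480, N_Z=96, L=576
Step 6: N_G=1152, N_Z=192, L=1344

Answer: 1344


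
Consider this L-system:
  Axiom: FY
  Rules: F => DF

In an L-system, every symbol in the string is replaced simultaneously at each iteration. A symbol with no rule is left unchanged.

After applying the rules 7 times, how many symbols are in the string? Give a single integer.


Step 0: length = 2
Step 1: length = 3
Step 2: length = 4
Step 3: length = 5
Step 4: length = 6
Step 5: length = 7
Step 6: length = 8
Step 7: length = 9

Answer: 9


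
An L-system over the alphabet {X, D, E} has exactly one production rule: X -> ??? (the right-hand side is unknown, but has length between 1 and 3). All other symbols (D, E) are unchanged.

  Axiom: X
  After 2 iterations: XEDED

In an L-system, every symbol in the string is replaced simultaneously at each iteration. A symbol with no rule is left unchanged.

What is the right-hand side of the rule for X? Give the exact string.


Answer: XED

Derivation:
Trying X -> XED:
  Step 0: X
  Step 1: XED
  Step 2: XEDED
Matches the given result.


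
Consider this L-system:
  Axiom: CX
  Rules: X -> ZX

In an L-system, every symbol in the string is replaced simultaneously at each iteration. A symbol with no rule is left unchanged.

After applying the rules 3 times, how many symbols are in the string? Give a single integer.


Step 0: length = 2
Step 1: length = 3
Step 2: length = 4
Step 3: length = 5

Answer: 5


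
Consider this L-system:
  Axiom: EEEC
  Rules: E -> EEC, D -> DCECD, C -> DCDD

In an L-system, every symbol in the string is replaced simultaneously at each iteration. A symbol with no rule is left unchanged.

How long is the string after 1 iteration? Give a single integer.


Answer: 13

Derivation:
Step 0: length = 4
Step 1: length = 13


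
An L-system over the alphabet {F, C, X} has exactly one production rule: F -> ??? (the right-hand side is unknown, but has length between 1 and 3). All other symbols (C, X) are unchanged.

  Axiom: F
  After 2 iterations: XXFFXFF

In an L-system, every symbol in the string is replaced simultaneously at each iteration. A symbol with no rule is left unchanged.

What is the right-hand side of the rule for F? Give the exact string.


Answer: XFF

Derivation:
Trying F -> XFF:
  Step 0: F
  Step 1: XFF
  Step 2: XXFFXFF
Matches the given result.


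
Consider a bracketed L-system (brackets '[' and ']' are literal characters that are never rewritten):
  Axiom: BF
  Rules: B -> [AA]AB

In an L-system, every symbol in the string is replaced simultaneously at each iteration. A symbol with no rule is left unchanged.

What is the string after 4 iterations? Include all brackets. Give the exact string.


Step 0: BF
Step 1: [AA]ABF
Step 2: [AA]A[AA]ABF
Step 3: [AA]A[AA]A[AA]ABF
Step 4: [AA]A[AA]A[AA]A[AA]ABF

Answer: [AA]A[AA]A[AA]A[AA]ABF


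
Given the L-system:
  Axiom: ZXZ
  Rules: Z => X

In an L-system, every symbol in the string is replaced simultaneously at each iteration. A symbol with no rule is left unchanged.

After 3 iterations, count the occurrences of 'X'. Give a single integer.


Answer: 3

Derivation:
Step 0: ZXZ  (1 'X')
Step 1: XXX  (3 'X')
Step 2: XXX  (3 'X')
Step 3: XXX  (3 'X')


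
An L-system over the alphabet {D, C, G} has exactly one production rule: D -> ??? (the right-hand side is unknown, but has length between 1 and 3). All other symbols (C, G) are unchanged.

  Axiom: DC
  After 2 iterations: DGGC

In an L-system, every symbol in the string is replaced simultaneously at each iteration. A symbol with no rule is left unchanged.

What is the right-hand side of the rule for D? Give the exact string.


Answer: DG

Derivation:
Trying D -> DG:
  Step 0: DC
  Step 1: DGC
  Step 2: DGGC
Matches the given result.


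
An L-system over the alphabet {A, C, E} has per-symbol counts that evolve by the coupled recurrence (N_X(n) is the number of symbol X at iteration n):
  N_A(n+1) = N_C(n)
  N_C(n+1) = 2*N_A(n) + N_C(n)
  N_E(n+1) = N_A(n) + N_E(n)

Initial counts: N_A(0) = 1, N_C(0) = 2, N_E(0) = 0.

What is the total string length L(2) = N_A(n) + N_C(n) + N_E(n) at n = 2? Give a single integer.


Step 0: N_A=1, N_C=2, N_E=0, L=3
Step 1: N_A=2, N_C=4, N_E=1, L=7
Step 2: N_A=4, N_C=8, N_E=3, L=15

Answer: 15


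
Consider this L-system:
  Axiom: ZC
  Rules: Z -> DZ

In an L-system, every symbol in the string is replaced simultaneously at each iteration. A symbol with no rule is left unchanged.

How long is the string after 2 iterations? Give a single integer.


Answer: 4

Derivation:
Step 0: length = 2
Step 1: length = 3
Step 2: length = 4


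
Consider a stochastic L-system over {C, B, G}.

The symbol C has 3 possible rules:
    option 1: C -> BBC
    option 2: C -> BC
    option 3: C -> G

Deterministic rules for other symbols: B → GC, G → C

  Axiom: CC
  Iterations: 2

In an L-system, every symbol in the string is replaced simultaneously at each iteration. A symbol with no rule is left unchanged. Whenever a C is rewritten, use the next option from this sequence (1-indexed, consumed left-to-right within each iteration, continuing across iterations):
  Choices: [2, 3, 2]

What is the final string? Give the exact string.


Step 0: CC
Step 1: BCG  (used choices [2, 3])
Step 2: GCBCC  (used choices [2])

Answer: GCBCC


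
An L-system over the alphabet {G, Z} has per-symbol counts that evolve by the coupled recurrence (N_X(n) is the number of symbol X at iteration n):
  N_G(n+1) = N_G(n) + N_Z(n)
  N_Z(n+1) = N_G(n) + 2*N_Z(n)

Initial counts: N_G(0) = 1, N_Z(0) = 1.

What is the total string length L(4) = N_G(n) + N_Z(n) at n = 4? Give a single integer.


Step 0: N_G=1, N_Z=1, L=2
Step 1: N_G=2, N_Z=3, L=5
Step 2: N_G=5, N_Z=8, L=13
Step 3: N_G=13, N_Z=21, L=34
Step 4: N_G=34, N_Z=55, L=89

Answer: 89


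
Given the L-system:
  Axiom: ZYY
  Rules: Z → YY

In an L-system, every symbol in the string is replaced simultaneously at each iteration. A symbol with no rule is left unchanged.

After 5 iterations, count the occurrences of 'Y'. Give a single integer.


Answer: 4

Derivation:
Step 0: ZYY  (2 'Y')
Step 1: YYYY  (4 'Y')
Step 2: YYYY  (4 'Y')
Step 3: YYYY  (4 'Y')
Step 4: YYYY  (4 'Y')
Step 5: YYYY  (4 'Y')


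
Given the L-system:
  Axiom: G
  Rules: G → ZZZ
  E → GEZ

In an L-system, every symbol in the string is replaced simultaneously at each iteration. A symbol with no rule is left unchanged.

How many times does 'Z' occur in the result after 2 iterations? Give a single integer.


Step 0: G  (0 'Z')
Step 1: ZZZ  (3 'Z')
Step 2: ZZZ  (3 'Z')

Answer: 3


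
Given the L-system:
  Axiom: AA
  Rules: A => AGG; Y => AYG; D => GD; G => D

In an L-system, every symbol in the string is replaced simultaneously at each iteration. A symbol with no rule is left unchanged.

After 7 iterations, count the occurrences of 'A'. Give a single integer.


Step 0: AA  (2 'A')
Step 1: AGGAGG  (2 'A')
Step 2: AGGDDAGGDD  (2 'A')
Step 3: AGGDDGDGDAGGDDGDGD  (2 'A')
Step 4: AGGDDGDGDDGDDGDAGGDDGDGDDGDDGD  (2 'A')
Step 5: AGGDDGDGDDGDDGDGDDGDGDDGDAGGDDGDGDDGDDGDGDDGDGDDGD  (2 'A')
Step 6: AGGDDGDGDDGDDGDGDDGDGDDGDDGDGDDGDDGDGDDGDAGGDDGDGDDGDDGDGDDGDGDDGDDGDGDDGDDGDGDDGD  (2 'A')
Step 7: AGGDDGDGDDGDDGDGDDGDGDDGDDGDGDDGDDGDGDDGDGDDGDDGDGDDGDGDDGDDGDGDDGDAGGDDGDGDDGDDGDGDDGDGDDGDDGDGDDGDDGDGDDGDGDDGDDGDGDDGDGDDGDDGDGDDGD  (2 'A')

Answer: 2


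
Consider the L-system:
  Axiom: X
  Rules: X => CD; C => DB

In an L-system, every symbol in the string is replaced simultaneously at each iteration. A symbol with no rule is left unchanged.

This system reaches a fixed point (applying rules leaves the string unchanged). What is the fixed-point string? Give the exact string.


Answer: DBD

Derivation:
Step 0: X
Step 1: CD
Step 2: DBD
Step 3: DBD  (unchanged — fixed point at step 2)


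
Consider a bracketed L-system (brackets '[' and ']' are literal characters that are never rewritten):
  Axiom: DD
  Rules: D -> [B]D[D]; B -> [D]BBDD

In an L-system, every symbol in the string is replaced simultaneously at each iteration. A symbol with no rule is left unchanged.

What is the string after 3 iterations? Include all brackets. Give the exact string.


Answer: [[[B]D[D]][D]BBDD[D]BBDD[B]D[D][B]D[D]][[D]BBDD][B]D[D][[B]D[D]][[[D]BBDD][B]D[D][[B]D[D]]][[[B]D[D]][D]BBDD[D]BBDD[B]D[D][B]D[D]][[D]BBDD][B]D[D][[B]D[D]][[[D]BBDD][B]D[D][[B]D[D]]]

Derivation:
Step 0: DD
Step 1: [B]D[D][B]D[D]
Step 2: [[D]BBDD][B]D[D][[B]D[D]][[D]BBDD][B]D[D][[B]D[D]]
Step 3: [[[B]D[D]][D]BBDD[D]BBDD[B]D[D][B]D[D]][[D]BBDD][B]D[D][[B]D[D]][[[D]BBDD][B]D[D][[B]D[D]]][[[B]D[D]][D]BBDD[D]BBDD[B]D[D][B]D[D]][[D]BBDD][B]D[D][[B]D[D]][[[D]BBDD][B]D[D][[B]D[D]]]


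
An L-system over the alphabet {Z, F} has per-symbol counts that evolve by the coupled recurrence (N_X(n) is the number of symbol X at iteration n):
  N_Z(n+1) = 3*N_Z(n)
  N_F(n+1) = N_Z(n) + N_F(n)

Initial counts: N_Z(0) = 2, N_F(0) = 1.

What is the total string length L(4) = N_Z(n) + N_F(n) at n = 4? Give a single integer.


Answer: 243

Derivation:
Step 0: N_Z=2, N_F=1, L=3
Step 1: N_Z=6, N_F=3, L=9
Step 2: N_Z=18, N_F=9, L=27
Step 3: N_Z=54, N_F=27, L=81
Step 4: N_Z=162, N_F=81, L=243


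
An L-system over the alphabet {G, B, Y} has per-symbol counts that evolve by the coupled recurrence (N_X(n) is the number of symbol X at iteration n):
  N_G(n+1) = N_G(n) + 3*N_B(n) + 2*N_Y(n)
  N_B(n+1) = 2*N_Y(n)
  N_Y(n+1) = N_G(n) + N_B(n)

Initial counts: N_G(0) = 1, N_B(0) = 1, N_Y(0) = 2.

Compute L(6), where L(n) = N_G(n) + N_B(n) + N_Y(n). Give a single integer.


Answer: 2696

Derivation:
Step 0: N_G=1, N_B=1, N_Y=2, L=4
Step 1: N_G=8, N_B=4, N_Y=2, L=14
Step 2: N_G=24, N_B=4, N_Y=12, L=40
Step 3: N_G=60, N_B=24, N_Y=28, L=112
Step 4: N_G=188, N_B=56, N_Y=84, L=328
Step 5: N_G=524, N_B=168, N_Y=244, L=936
Step 6: N_G=1516, N_B=488, N_Y=692, L=2696


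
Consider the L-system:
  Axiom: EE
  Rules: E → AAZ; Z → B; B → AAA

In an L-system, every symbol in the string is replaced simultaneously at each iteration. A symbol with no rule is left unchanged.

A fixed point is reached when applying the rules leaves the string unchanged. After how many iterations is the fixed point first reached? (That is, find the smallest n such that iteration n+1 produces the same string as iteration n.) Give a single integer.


Step 0: EE
Step 1: AAZAAZ
Step 2: AABAAB
Step 3: AAAAAAAAAA
Step 4: AAAAAAAAAA  (unchanged — fixed point at step 3)

Answer: 3


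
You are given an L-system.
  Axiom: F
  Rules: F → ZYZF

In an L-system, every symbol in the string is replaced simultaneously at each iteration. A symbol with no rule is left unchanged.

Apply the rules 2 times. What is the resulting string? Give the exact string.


Answer: ZYZZYZF

Derivation:
Step 0: F
Step 1: ZYZF
Step 2: ZYZZYZF


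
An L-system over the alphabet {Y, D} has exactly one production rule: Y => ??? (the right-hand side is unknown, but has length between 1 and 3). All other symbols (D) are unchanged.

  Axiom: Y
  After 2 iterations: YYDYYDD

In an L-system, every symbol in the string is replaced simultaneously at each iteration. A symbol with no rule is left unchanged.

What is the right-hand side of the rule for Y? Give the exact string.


Trying Y => YYD:
  Step 0: Y
  Step 1: YYD
  Step 2: YYDYYDD
Matches the given result.

Answer: YYD


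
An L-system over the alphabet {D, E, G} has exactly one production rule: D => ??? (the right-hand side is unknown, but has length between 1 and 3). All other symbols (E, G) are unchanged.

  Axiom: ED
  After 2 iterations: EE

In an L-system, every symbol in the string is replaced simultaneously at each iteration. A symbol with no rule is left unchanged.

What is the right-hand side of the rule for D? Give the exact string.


Trying D => E:
  Step 0: ED
  Step 1: EE
  Step 2: EE
Matches the given result.

Answer: E


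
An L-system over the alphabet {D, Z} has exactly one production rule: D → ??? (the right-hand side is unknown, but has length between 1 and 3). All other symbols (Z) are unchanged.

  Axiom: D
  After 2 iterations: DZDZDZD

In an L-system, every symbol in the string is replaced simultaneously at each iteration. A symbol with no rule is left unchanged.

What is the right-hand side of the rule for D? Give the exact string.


Answer: DZD

Derivation:
Trying D → DZD:
  Step 0: D
  Step 1: DZD
  Step 2: DZDZDZD
Matches the given result.


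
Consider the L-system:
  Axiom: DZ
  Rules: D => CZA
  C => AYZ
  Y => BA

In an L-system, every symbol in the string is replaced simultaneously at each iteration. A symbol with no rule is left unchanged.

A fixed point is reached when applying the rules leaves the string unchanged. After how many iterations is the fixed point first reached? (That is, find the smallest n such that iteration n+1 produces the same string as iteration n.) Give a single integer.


Step 0: DZ
Step 1: CZAZ
Step 2: AYZZAZ
Step 3: ABAZZAZ
Step 4: ABAZZAZ  (unchanged — fixed point at step 3)

Answer: 3


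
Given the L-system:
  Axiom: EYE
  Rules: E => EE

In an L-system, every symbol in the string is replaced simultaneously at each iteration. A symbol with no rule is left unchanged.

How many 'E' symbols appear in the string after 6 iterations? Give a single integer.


Answer: 128

Derivation:
Step 0: EYE  (2 'E')
Step 1: EEYEE  (4 'E')
Step 2: EEEEYEEEE  (8 'E')
Step 3: EEEEEEEEYEEEEEEEE  (16 'E')
Step 4: EEEEEEEEEEEEEEEEYEEEEEEEEEEEEEEEE  (32 'E')
Step 5: EEEEEEEEEEEEEEEEEEEEEEEEEEEEEEEEYEEEEEEEEEEEEEEEEEEEEEEEEEEEEEEEE  (64 'E')
Step 6: EEEEEEEEEEEEEEEEEEEEEEEEEEEEEEEEEEEEEEEEEEEEEEEEEEEEEEEEEEEEEEEEYEEEEEEEEEEEEEEEEEEEEEEEEEEEEEEEEEEEEEEEEEEEEEEEEEEEEEEEEEEEEEEEE  (128 'E')


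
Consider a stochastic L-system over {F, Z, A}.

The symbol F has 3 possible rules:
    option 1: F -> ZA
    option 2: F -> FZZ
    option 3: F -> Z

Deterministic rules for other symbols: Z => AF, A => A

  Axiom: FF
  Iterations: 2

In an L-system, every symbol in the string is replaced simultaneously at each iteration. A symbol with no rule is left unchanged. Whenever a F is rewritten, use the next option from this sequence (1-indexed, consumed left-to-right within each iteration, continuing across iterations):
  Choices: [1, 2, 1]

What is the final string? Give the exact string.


Step 0: FF
Step 1: ZAFZZ  (used choices [1, 2])
Step 2: AFAZAAFAF  (used choices [1])

Answer: AFAZAAFAF


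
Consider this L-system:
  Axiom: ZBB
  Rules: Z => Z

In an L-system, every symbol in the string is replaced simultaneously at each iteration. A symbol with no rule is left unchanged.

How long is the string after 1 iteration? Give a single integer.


Answer: 3

Derivation:
Step 0: length = 3
Step 1: length = 3
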